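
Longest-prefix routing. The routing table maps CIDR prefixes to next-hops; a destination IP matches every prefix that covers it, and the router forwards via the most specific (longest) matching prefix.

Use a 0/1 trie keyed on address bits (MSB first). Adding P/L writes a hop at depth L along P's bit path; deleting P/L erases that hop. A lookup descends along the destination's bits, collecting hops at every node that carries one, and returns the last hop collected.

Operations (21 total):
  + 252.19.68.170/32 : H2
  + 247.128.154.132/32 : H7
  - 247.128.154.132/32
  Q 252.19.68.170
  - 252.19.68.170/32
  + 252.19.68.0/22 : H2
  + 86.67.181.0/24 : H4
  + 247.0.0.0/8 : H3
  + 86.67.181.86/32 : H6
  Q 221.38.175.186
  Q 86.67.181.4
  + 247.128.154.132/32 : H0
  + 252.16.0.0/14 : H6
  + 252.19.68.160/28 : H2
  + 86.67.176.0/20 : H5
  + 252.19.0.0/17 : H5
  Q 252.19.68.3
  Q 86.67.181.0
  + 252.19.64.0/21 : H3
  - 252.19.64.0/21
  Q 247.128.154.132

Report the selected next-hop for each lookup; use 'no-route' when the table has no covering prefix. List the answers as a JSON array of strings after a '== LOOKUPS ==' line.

Process each operation:
  + 252.19.68.170/32 (H2) depth=32
  + 247.128.154.132/32 (H7) depth=32
  - 247.128.154.132/32 clear@32
  Q 252.19.68.170: descend 11111100000100110100010010101010 ; hops seen [H2] ; pick H2
  - 252.19.68.170/32 clear@32
  + 252.19.68.0/22 (H2) depth=22
  + 86.67.181.0/24 (H4) depth=24
  + 247.0.0.0/8 (H3) depth=8
  + 86.67.181.86/32 (H6) depth=32
  Q 221.38.175.186: descend 11 ; hops seen [∅] ; pick no-route
  Q 86.67.181.4: descend 0101011001000011101101010 ; hops seen [H4] ; pick H4
  + 247.128.154.132/32 (H0) depth=32
  + 252.16.0.0/14 (H6) depth=14
  + 252.19.68.160/28 (H2) depth=28
  + 86.67.176.0/20 (H5) depth=20
  + 252.19.0.0/17 (H5) depth=17
  Q 252.19.68.3: descend 111111000001001101000100 ; hops seen [H6,H5,H2] ; pick H2
  Q 86.67.181.0: descend 0101011001000011101101010 ; hops seen [H5,H4] ; pick H4
  + 252.19.64.0/21 (H3) depth=21
  - 252.19.64.0/21 clear@21
  Q 247.128.154.132: descend 11110111100000001001101010000100 ; hops seen [H3,H0] ; pick H0

== LOOKUPS ==
["H2","no-route","H4","H2","H4","H0"]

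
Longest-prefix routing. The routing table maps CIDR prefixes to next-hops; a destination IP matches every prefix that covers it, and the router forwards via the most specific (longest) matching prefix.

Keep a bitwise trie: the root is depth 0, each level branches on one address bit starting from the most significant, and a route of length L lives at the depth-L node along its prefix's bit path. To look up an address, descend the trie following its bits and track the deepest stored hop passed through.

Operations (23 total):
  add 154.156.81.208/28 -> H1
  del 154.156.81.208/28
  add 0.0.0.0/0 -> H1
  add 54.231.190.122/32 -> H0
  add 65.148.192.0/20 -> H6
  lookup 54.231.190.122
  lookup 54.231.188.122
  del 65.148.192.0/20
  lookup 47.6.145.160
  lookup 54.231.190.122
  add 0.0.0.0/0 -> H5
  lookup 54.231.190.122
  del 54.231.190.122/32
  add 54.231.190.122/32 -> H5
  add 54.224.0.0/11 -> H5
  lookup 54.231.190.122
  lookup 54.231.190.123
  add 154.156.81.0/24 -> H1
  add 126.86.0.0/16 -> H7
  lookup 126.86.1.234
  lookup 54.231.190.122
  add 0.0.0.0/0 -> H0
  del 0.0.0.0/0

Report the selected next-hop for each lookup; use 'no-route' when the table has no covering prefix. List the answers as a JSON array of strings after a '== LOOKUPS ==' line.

Trace:
  add 154.156.81.208/28 -> H1 at depth 28
  - 154.156.81.208/28 clear@28
  add 0.0.0.0/0 -> H1 at depth 0
  add 54.231.190.122/32 -> H0 at depth 32
  add 65.148.192.0/20 -> H6 at depth 20
  lookup 54.231.190.122: bits 00110110111001111011111001111010 walk d0:H1→d1:-→d2:-→d3:-→d4:-→d5:-→d6:-→d7:-→d8:-→d9:-→d10:-→d11:-→d12:-→d13:-→d14:-→d15:-→d16:-→d17:-→d18:-→d19:-→d20:-→d21:-→d22:-→d23:-→d24:-→d25:-→d26:-→d27:-→d28:-→d29:-→d30:-→d31:-→d32:H0 -> H0
  lookup 54.231.188.122: bits 0011011011100111101111 walk d0:H1→d1:-→d2:-→d3:-→d4:-→d5:-→d6:-→d7:-→d8:-→d9:-→d10:-→d11:-→d12:-→d13:-→d14:-→d15:-→d16:-→d17:-→d18:-→d19:-→d20:-→d21:-→d22:- -> H1
  - 65.148.192.0/20 clear@20
  lookup 47.6.145.160: bits 001 walk d0:H1→d1:-→d2:-→d3:- -> H1
  lookup 54.231.190.122: bits 00110110111001111011111001111010 walk d0:H1→d1:-→d2:-→d3:-→d4:-→d5:-→d6:-→d7:-→d8:-→d9:-→d10:-→d11:-→d12:-→d13:-→d14:-→d15:-→d16:-→d17:-→d18:-→d19:-→d20:-→d21:-→d22:-→d23:-→d24:-→d25:-→d26:-→d27:-→d28:-→d29:-→d30:-→d31:-→d32:H0 -> H0
  add 0.0.0.0/0 -> H5 at depth 0
  lookup 54.231.190.122: bits 00110110111001111011111001111010 walk d0:H5→d1:-→d2:-→d3:-→d4:-→d5:-→d6:-→d7:-→d8:-→d9:-→d10:-→d11:-→d12:-→d13:-→d14:-→d15:-→d16:-→d17:-→d18:-→d19:-→d20:-→d21:-→d22:-→d23:-→d24:-→d25:-→d26:-→d27:-→d28:-→d29:-→d30:-→d31:-→d32:H0 -> H0
  - 54.231.190.122/32 clear@32
  add 54.231.190.122/32 -> H5 at depth 32
  add 54.224.0.0/11 -> H5 at depth 11
  lookup 54.231.190.122: bits 00110110111001111011111001111010 walk d0:H5→d1:-→d2:-→d3:-→d4:-→d5:-→d6:-→d7:-→d8:-→d9:-→d10:-→d11:H5→d12:-→d13:-→d14:-→d15:-→d16:-→d17:-→d18:-→d19:-→d20:-→d21:-→d22:-→d23:-→d24:-→d25:-→d26:-→d27:-→d28:-→d29:-→d30:-→d31:-→d32:H5 -> H5
  lookup 54.231.190.123: bits 0011011011100111101111100111101 walk d0:H5→d1:-→d2:-→d3:-→d4:-→d5:-→d6:-→d7:-→d8:-→d9:-→d10:-→d11:H5→d12:-→d13:-→d14:-→d15:-→d16:-→d17:-→d18:-→d19:-→d20:-→d21:-→d22:-→d23:-→d24:-→d25:-→d26:-→d27:-→d28:-→d29:-→d30:-→d31:- -> H5
  add 154.156.81.0/24 -> H1 at depth 24
  add 126.86.0.0/16 -> H7 at depth 16
  lookup 126.86.1.234: bits 0111111001010110 walk d0:H5→d1:-→d2:-→d3:-→d4:-→d5:-→d6:-→d7:-→d8:-→d9:-→d10:-→d11:-→d12:-→d13:-→d14:-→d15:-→d16:H7 -> H7
  lookup 54.231.190.122: bits 00110110111001111011111001111010 walk d0:H5→d1:-→d2:-→d3:-→d4:-→d5:-→d6:-→d7:-→d8:-→d9:-→d10:-→d11:H5→d12:-→d13:-→d14:-→d15:-→d16:-→d17:-→d18:-→d19:-→d20:-→d21:-→d22:-→d23:-→d24:-→d25:-→d26:-→d27:-→d28:-→d29:-→d30:-→d31:-→d32:H5 -> H5
  add 0.0.0.0/0 -> H0 at depth 0
  - 0.0.0.0/0 clear@0

== LOOKUPS ==
["H0","H1","H1","H0","H0","H5","H5","H7","H5"]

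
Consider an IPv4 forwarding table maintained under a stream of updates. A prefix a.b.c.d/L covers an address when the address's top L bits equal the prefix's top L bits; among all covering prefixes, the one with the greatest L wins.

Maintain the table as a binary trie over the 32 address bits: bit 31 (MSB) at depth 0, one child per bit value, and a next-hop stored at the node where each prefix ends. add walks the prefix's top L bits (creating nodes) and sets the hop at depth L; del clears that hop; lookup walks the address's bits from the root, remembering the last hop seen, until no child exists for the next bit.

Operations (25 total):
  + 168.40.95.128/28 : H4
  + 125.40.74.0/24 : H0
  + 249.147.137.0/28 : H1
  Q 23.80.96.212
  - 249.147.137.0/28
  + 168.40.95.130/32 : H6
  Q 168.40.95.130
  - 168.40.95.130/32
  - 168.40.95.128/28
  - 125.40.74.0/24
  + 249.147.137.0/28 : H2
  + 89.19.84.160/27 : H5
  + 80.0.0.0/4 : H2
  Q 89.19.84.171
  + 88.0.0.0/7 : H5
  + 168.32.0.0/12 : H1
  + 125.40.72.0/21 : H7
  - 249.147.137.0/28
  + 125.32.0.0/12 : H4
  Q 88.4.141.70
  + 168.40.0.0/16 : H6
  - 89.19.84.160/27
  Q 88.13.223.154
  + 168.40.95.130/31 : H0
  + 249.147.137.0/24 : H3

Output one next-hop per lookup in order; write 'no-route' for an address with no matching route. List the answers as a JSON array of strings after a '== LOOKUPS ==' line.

Apply in order:
  add 168.40.95.128/28 -> H4 at depth 28
  add 125.40.74.0/24 -> H0 at depth 24
  add 249.147.137.0/28 -> H1 at depth 28
  lookup 23.80.96.212: bits 0 walk d0:-→d1:- -> no-route
  del 249.147.137.0/28 (clear depth 28)
  add 168.40.95.130/32 -> H6 at depth 32
  lookup 168.40.95.130: bits 10101000001010000101111110000010 walk d0:-→d1:-→d2:-→d3:-→d4:-→d5:-→d6:-→d7:-→d8:-→d9:-→d10:-→d11:-→d12:-→d13:-→d14:-→d15:-→d16:-→d17:-→d18:-→d19:-→d20:-→d21:-→d22:-→d23:-→d24:-→d25:-→d26:-→d27:-→d28:H4→d29:-→d30:-→d31:-→d32:H6 -> H6
  del 168.40.95.130/32 (clear depth 32)
  del 168.40.95.128/28 (clear depth 28)
  del 125.40.74.0/24 (clear depth 24)
  add 249.147.137.0/28 -> H2 at depth 28
  add 89.19.84.160/27 -> H5 at depth 27
  add 80.0.0.0/4 -> H2 at depth 4
  lookup 89.19.84.171: bits 010110010001001101010100101 walk d0:-→d1:-→d2:-→d3:-→d4:H2→d5:-→d6:-→d7:-→d8:-→d9:-→d10:-→d11:-→d12:-→d13:-→d14:-→d15:-→d16:-→d17:-→d18:-→d19:-→d20:-→d21:-→d22:-→d23:-→d24:-→d25:-→d26:-→d27:H5 -> H5
  add 88.0.0.0/7 -> H5 at depth 7
  add 168.32.0.0/12 -> H1 at depth 12
  add 125.40.72.0/21 -> H7 at depth 21
  del 249.147.137.0/28 (clear depth 28)
  add 125.32.0.0/12 -> H4 at depth 12
  lookup 88.4.141.70: bits 0101100 walk d0:-→d1:-→d2:-→d3:-→d4:H2→d5:-→d6:-→d7:H5 -> H5
  add 168.40.0.0/16 -> H6 at depth 16
  del 89.19.84.160/27 (clear depth 27)
  lookup 88.13.223.154: bits 0101100 walk d0:-→d1:-→d2:-→d3:-→d4:H2→d5:-→d6:-→d7:H5 -> H5
  add 168.40.95.130/31 -> H0 at depth 31
  add 249.147.137.0/24 -> H3 at depth 24

== LOOKUPS ==
["no-route","H6","H5","H5","H5"]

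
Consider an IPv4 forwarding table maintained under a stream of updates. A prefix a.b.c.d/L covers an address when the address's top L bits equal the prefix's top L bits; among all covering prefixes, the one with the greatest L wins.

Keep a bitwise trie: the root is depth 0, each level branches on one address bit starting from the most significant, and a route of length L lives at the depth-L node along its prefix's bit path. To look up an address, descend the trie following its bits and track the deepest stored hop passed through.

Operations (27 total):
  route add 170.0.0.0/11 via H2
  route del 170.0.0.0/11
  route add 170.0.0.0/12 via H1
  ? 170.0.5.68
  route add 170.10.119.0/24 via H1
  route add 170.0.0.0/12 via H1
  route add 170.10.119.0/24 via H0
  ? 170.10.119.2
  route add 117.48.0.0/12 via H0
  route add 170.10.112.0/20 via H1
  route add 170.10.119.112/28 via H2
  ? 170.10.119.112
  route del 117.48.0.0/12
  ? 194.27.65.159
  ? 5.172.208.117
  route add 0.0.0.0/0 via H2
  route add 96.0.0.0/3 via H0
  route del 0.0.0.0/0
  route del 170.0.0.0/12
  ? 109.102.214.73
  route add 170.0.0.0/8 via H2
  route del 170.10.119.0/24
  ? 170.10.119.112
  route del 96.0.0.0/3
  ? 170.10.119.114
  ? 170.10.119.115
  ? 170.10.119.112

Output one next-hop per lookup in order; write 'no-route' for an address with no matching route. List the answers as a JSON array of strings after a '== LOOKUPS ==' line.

Process each operation:
  add 170.0.0.0/11 -> H2 at depth 11
  - 170.0.0.0/11 clear@11
  add 170.0.0.0/12 -> H1 at depth 12
  ? 170.0.5.68  path d0:-→d1:-→d2:-→d3:-→d4:-→d5:-→d6:-→d7:-→d8:-→d9:-→d10:-→d11:-→d12:H1  best=H1
  add 170.10.119.0/24 -> H1 at depth 24
  add 170.0.0.0/12 -> H1 at depth 12
  add 170.10.119.0/24 -> H0 at depth 24
  ? 170.10.119.2  path d0:-→d1:-→d2:-→d3:-→d4:-→d5:-→d6:-→d7:-→d8:-→d9:-→d10:-→d11:-→d12:H1→d13:-→d14:-→d15:-→d16:-→d17:-→d18:-→d19:-→d20:-→d21:-→d22:-→d23:-→d24:H0  best=H0
  add 117.48.0.0/12 -> H0 at depth 12
  add 170.10.112.0/20 -> H1 at depth 20
  add 170.10.119.112/28 -> H2 at depth 28
  ? 170.10.119.112  path d0:-→d1:-→d2:-→d3:-→d4:-→d5:-→d6:-→d7:-→d8:-→d9:-→d10:-→d11:-→d12:H1→d13:-→d14:-→d15:-→d16:-→d17:-→d18:-→d19:-→d20:H1→d21:-→d22:-→d23:-→d24:H0→d25:-→d26:-→d27:-→d28:H2  best=H2
  - 117.48.0.0/12 clear@12
  ? 194.27.65.159  path d0:-→d1:-  best=no-route
  ? 5.172.208.117  path d0:-→d1:-  best=no-route
  add 0.0.0.0/0 -> H2 at depth 0
  add 96.0.0.0/3 -> H0 at depth 3
  - 0.0.0.0/0 clear@0
  - 170.0.0.0/12 clear@12
  ? 109.102.214.73  path d0:-→d1:-→d2:-→d3:H0  best=H0
  add 170.0.0.0/8 -> H2 at depth 8
  - 170.10.119.0/24 clear@24
  ? 170.10.119.112  path d0:-→d1:-→d2:-→d3:-→d4:-→d5:-→d6:-→d7:-→d8:H2→d9:-→d10:-→d11:-→d12:-→d13:-→d14:-→d15:-→d16:-→d17:-→d18:-→d19:-→d20:H1→d21:-→d22:-→d23:-→d24:-→d25:-→d26:-→d27:-→d28:H2  best=H2
  - 96.0.0.0/3 clear@3
  ? 170.10.119.114  path d0:-→d1:-→d2:-→d3:-→d4:-→d5:-→d6:-→d7:-→d8:H2→d9:-→d10:-→d11:-→d12:-→d13:-→d14:-→d15:-→d16:-→d17:-→d18:-→d19:-→d20:H1→d21:-→d22:-→d23:-→d24:-→d25:-→d26:-→d27:-→d28:H2  best=H2
  ? 170.10.119.115  path d0:-→d1:-→d2:-→d3:-→d4:-→d5:-→d6:-→d7:-→d8:H2→d9:-→d10:-→d11:-→d12:-→d13:-→d14:-→d15:-→d16:-→d17:-→d18:-→d19:-→d20:H1→d21:-→d22:-→d23:-→d24:-→d25:-→d26:-→d27:-→d28:H2  best=H2
  ? 170.10.119.112  path d0:-→d1:-→d2:-→d3:-→d4:-→d5:-→d6:-→d7:-→d8:H2→d9:-→d10:-→d11:-→d12:-→d13:-→d14:-→d15:-→d16:-→d17:-→d18:-→d19:-→d20:H1→d21:-→d22:-→d23:-→d24:-→d25:-→d26:-→d27:-→d28:H2  best=H2

== LOOKUPS ==
["H1","H0","H2","no-route","no-route","H0","H2","H2","H2","H2"]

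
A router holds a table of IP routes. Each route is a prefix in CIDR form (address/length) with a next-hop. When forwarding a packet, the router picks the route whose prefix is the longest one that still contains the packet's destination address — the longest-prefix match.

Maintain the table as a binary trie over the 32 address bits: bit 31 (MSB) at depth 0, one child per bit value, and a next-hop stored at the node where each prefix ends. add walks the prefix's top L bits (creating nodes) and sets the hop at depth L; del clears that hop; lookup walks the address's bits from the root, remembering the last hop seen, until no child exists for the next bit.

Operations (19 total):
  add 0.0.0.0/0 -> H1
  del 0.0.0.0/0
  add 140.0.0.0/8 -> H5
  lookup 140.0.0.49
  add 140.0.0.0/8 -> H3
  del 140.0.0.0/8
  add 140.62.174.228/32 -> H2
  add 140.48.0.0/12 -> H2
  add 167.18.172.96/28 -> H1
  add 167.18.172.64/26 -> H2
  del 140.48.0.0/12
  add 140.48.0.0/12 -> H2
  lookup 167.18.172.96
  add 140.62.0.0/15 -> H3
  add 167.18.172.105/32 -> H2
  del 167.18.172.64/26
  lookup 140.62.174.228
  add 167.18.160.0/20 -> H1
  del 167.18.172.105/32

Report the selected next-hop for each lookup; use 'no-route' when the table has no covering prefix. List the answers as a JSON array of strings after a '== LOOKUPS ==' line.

Trace:
  add 0.0.0.0/0 -> H1 at depth 0
  del 0.0.0.0/0 (clear depth 0)
  add 140.0.0.0/8 -> H5 at depth 8
  ? 140.0.0.49  path d0:-→d1:-→d2:-→d3:-→d4:-→d5:-→d6:-→d7:-→d8:H5  best=H5
  add 140.0.0.0/8 -> H3 at depth 8
  del 140.0.0.0/8 (clear depth 8)
  add 140.62.174.228/32 -> H2 at depth 32
  add 140.48.0.0/12 -> H2 at depth 12
  add 167.18.172.96/28 -> H1 at depth 28
  add 167.18.172.64/26 -> H2 at depth 26
  del 140.48.0.0/12 (clear depth 12)
  add 140.48.0.0/12 -> H2 at depth 12
  ? 167.18.172.96  path d0:-→d1:-→d2:-→d3:-→d4:-→d5:-→d6:-→d7:-→d8:-→d9:-→d10:-→d11:-→d12:-→d13:-→d14:-→d15:-→d16:-→d17:-→d18:-→d19:-→d20:-→d21:-→d22:-→d23:-→d24:-→d25:-→d26:H2→d27:-→d28:H1  best=H1
  add 140.62.0.0/15 -> H3 at depth 15
  add 167.18.172.105/32 -> H2 at depth 32
  del 167.18.172.64/26 (clear depth 26)
  ? 140.62.174.228  path d0:-→d1:-→d2:-→d3:-→d4:-→d5:-→d6:-→d7:-→d8:-→d9:-→d10:-→d11:-→d12:H2→d13:-→d14:-→d15:H3→d16:-→d17:-→d18:-→d19:-→d20:-→d21:-→d22:-→d23:-→d24:-→d25:-→d26:-→d27:-→d28:-→d29:-→d30:-→d31:-→d32:H2  best=H2
  add 167.18.160.0/20 -> H1 at depth 20
  del 167.18.172.105/32 (clear depth 32)

== LOOKUPS ==
["H5","H1","H2"]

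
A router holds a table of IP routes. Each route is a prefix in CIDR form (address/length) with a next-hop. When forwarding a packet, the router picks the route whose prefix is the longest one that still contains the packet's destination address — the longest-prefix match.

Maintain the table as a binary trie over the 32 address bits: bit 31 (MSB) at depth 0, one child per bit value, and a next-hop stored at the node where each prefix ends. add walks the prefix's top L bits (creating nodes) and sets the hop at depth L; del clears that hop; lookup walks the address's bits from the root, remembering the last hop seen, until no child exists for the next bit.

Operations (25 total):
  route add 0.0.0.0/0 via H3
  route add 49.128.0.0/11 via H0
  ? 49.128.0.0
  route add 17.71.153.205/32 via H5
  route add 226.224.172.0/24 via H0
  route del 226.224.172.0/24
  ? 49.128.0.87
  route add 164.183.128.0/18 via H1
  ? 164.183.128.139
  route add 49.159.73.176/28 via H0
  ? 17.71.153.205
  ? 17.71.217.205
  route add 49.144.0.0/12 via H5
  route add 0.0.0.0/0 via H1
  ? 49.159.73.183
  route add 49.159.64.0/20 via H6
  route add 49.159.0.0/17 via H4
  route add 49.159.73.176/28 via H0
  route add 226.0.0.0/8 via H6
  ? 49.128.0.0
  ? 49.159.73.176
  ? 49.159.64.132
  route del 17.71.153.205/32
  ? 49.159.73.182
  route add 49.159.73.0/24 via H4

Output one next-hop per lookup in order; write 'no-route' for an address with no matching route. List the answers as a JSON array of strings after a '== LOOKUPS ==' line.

Trace:
  add 0.0.0.0/0 -> H3 at depth 0
  add 49.128.0.0/11 -> H0 at depth 11
  Q 49.128.0.0: descend 00110001100 ; hops seen [H3,H0] ; pick H0
  add 17.71.153.205/32 -> H5 at depth 32
  add 226.224.172.0/24 -> H0 at depth 24
  - 226.224.172.0/24 clear@24
  Q 49.128.0.87: descend 00110001100 ; hops seen [H3,H0] ; pick H0
  add 164.183.128.0/18 -> H1 at depth 18
  Q 164.183.128.139: descend 101001001011011110 ; hops seen [H3,H1] ; pick H1
  add 49.159.73.176/28 -> H0 at depth 28
  Q 17.71.153.205: descend 00010001010001111001100111001101 ; hops seen [H3,H5] ; pick H5
  Q 17.71.217.205: descend 00010001010001111 ; hops seen [H3] ; pick H3
  add 49.144.0.0/12 -> H5 at depth 12
  add 0.0.0.0/0 -> H1 at depth 0
  Q 49.159.73.183: descend 0011000110011111010010011011 ; hops seen [H1,H0,H5,H0] ; pick H0
  add 49.159.64.0/20 -> H6 at depth 20
  add 49.159.0.0/17 -> H4 at depth 17
  add 49.159.73.176/28 -> H0 at depth 28
  add 226.0.0.0/8 -> H6 at depth 8
  Q 49.128.0.0: descend 00110001100 ; hops seen [H1,H0] ; pick H0
  Q 49.159.73.176: descend 0011000110011111010010011011 ; hops seen [H1,H0,H5,H4,H6,H0] ; pick H0
  Q 49.159.64.132: descend 00110001100111110100 ; hops seen [H1,H0,H5,H4,H6] ; pick H6
  - 17.71.153.205/32 clear@32
  Q 49.159.73.182: descend 0011000110011111010010011011 ; hops seen [H1,H0,H5,H4,H6,H0] ; pick H0
  add 49.159.73.0/24 -> H4 at depth 24

== LOOKUPS ==
["H0","H0","H1","H5","H3","H0","H0","H0","H6","H0"]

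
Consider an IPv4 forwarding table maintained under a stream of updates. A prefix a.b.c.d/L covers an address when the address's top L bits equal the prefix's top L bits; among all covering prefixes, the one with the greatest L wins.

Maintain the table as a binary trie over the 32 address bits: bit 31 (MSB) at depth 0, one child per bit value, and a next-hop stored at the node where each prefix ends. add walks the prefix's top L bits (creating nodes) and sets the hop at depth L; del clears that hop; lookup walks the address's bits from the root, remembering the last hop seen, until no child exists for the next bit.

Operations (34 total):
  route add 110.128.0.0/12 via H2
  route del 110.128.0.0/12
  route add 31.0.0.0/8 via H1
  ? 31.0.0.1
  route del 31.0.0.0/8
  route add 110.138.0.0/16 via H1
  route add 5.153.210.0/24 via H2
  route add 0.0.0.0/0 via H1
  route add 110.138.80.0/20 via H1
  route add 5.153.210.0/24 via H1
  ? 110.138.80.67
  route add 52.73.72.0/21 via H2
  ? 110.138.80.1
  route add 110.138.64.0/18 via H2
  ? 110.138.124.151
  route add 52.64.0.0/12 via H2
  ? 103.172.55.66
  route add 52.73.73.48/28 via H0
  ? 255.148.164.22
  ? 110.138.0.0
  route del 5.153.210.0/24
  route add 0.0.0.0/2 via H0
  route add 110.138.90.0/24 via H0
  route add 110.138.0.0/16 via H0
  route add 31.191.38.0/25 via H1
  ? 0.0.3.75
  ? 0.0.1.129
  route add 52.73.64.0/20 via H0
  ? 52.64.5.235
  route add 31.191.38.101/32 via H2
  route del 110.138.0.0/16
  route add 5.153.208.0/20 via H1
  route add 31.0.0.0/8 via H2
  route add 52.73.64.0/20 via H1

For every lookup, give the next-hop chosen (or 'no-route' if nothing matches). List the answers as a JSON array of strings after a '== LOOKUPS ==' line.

Trace:
  add 110.128.0.0/12 -> H2 at depth 12
  - 110.128.0.0/12 clear@12
  add 31.0.0.0/8 -> H1 at depth 8
  ? 31.0.0.1  path d0:-→d1:-→d2:-→d3:-→d4:-→d5:-→d6:-→d7:-→d8:H1  best=H1
  - 31.0.0.0/8 clear@8
  add 110.138.0.0/16 -> H1 at depth 16
  add 5.153.210.0/24 -> H2 at depth 24
  add 0.0.0.0/0 -> H1 at depth 0
  add 110.138.80.0/20 -> H1 at depth 20
  add 5.153.210.0/24 -> H1 at depth 24
  ? 110.138.80.67  path d0:H1→d1:-→d2:-→d3:-→d4:-→d5:-→d6:-→d7:-→d8:-→d9:-→d10:-→d11:-→d12:-→d13:-→d14:-→d15:-→d16:H1→d17:-→d18:-→d19:-→d20:H1  best=H1
  add 52.73.72.0/21 -> H2 at depth 21
  ? 110.138.80.1  path d0:H1→d1:-→d2:-→d3:-→d4:-→d5:-→d6:-→d7:-→d8:-→d9:-→d10:-→d11:-→d12:-→d13:-→d14:-→d15:-→d16:H1→d17:-→d18:-→d19:-→d20:H1  best=H1
  add 110.138.64.0/18 -> H2 at depth 18
  ? 110.138.124.151  path d0:H1→d1:-→d2:-→d3:-→d4:-→d5:-→d6:-→d7:-→d8:-→d9:-→d10:-→d11:-→d12:-→d13:-→d14:-→d15:-→d16:H1→d17:-→d18:H2  best=H2
  add 52.64.0.0/12 -> H2 at depth 12
  ? 103.172.55.66  path d0:H1→d1:-→d2:-→d3:-→d4:-  best=H1
  add 52.73.73.48/28 -> H0 at depth 28
  ? 255.148.164.22  path d0:H1  best=H1
  ? 110.138.0.0  path d0:H1→d1:-→d2:-→d3:-→d4:-→d5:-→d6:-→d7:-→d8:-→d9:-→d10:-→d11:-→d12:-→d13:-→d14:-→d15:-→d16:H1→d17:-  best=H1
  - 5.153.210.0/24 clear@24
  add 0.0.0.0/2 -> H0 at depth 2
  add 110.138.90.0/24 -> H0 at depth 24
  add 110.138.0.0/16 -> H0 at depth 16
  add 31.191.38.0/25 -> H1 at depth 25
  ? 0.0.3.75  path d0:H1→d1:-→d2:H0→d3:-→d4:-→d5:-  best=H0
  ? 0.0.1.129  path d0:H1→d1:-→d2:H0→d3:-→d4:-→d5:-  best=H0
  add 52.73.64.0/20 -> H0 at depth 20
  ? 52.64.5.235  path d0:H1→d1:-→d2:H0→d3:-→d4:-→d5:-→d6:-→d7:-→d8:-→d9:-→d10:-→d11:-→d12:H2  best=H2
  add 31.191.38.101/32 -> H2 at depth 32
  - 110.138.0.0/16 clear@16
  add 5.153.208.0/20 -> H1 at depth 20
  add 31.0.0.0/8 -> H2 at depth 8
  add 52.73.64.0/20 -> H1 at depth 20

== LOOKUPS ==
["H1","H1","H1","H2","H1","H1","H1","H0","H0","H2"]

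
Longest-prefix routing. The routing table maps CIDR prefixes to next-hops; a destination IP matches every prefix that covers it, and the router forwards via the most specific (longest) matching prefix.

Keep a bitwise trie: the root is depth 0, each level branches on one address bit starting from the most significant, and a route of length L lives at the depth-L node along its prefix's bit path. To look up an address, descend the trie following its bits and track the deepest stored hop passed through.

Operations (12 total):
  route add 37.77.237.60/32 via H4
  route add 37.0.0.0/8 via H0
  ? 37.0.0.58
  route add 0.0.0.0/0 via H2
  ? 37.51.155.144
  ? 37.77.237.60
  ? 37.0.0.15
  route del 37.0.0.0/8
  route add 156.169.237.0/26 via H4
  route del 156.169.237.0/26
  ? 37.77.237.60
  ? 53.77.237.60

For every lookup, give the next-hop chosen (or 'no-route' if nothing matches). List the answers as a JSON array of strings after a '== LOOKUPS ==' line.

Apply in order:
  + 37.77.237.60/32 (H4) depth=32
  + 37.0.0.0/8 (H0) depth=8
  ? 37.0.0.58  path d0:-→d1:-→d2:-→d3:-→d4:-→d5:-→d6:-→d7:-→d8:H0→d9:-  best=H0
  + 0.0.0.0/0 (H2) depth=0
  ? 37.51.155.144  path d0:H2→d1:-→d2:-→d3:-→d4:-→d5:-→d6:-→d7:-→d8:H0→d9:-  best=H0
  ? 37.77.237.60  path d0:H2→d1:-→d2:-→d3:-→d4:-→d5:-→d6:-→d7:-→d8:H0→d9:-→d10:-→d11:-→d12:-→d13:-→d14:-→d15:-→d16:-→d17:-→d18:-→d19:-→d20:-→d21:-→d22:-→d23:-→d24:-→d25:-→d26:-→d27:-→d28:-→d29:-→d30:-→d31:-→d32:H4  best=H4
  ? 37.0.0.15  path d0:H2→d1:-→d2:-→d3:-→d4:-→d5:-→d6:-→d7:-→d8:H0→d9:-  best=H0
  - 37.0.0.0/8 clear@8
  + 156.169.237.0/26 (H4) depth=26
  - 156.169.237.0/26 clear@26
  ? 37.77.237.60  path d0:H2→d1:-→d2:-→d3:-→d4:-→d5:-→d6:-→d7:-→d8:-→d9:-→d10:-→d11:-→d12:-→d13:-→d14:-→d15:-→d16:-→d17:-→d18:-→d19:-→d20:-→d21:-→d22:-→d23:-→d24:-→d25:-→d26:-→d27:-→d28:-→d29:-→d30:-→d31:-→d32:H4  best=H4
  ? 53.77.237.60  path d0:H2→d1:-→d2:-→d3:-  best=H2

== LOOKUPS ==
["H0","H0","H4","H0","H4","H2"]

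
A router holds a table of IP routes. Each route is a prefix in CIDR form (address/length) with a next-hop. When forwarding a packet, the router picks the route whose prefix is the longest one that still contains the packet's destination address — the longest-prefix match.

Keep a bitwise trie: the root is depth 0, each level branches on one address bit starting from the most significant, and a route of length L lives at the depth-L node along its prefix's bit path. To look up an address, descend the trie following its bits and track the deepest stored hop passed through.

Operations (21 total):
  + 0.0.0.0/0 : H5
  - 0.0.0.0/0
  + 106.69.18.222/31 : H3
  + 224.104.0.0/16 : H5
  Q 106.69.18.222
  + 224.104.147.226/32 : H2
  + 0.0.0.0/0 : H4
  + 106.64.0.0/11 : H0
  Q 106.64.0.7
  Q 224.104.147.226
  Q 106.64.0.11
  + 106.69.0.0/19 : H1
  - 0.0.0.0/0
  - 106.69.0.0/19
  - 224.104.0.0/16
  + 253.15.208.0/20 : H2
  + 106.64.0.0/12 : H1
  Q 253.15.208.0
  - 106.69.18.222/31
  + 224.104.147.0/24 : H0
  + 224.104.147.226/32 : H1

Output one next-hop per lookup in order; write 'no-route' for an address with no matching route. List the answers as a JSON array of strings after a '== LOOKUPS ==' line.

Apply in order:
  add 0.0.0.0/0 -> H5 at depth 0
  del 0.0.0.0/0 (clear depth 0)
  add 106.69.18.222/31 -> H3 at depth 31
  add 224.104.0.0/16 -> H5 at depth 16
  lookup 106.69.18.222: bits 0110101001000101000100101101111 walk d0:-→d1:-→d2:-→d3:-→d4:-→d5:-→d6:-→d7:-→d8:-→d9:-→d10:-→d11:-→d12:-→d13:-→d14:-→d15:-→d16:-→d17:-→d18:-→d19:-→d20:-→d21:-→d22:-→d23:-→d24:-→d25:-→d26:-→d27:-→d28:-→d29:-→d30:-→d31:H3 -> H3
  add 224.104.147.226/32 -> H2 at depth 32
  add 0.0.0.0/0 -> H4 at depth 0
  add 106.64.0.0/11 -> H0 at depth 11
  lookup 106.64.0.7: bits 0110101001000 walk d0:H4→d1:-→d2:-→d3:-→d4:-→d5:-→d6:-→d7:-→d8:-→d9:-→d10:-→d11:H0→d12:-→d13:- -> H0
  lookup 224.104.147.226: bits 11100000011010001001001111100010 walk d0:H4→d1:-→d2:-→d3:-→d4:-→d5:-→d6:-→d7:-→d8:-→d9:-→d10:-→d11:-→d12:-→d13:-→d14:-→d15:-→d16:H5→d17:-→d18:-→d19:-→d20:-→d21:-→d22:-→d23:-→d24:-→d25:-→d26:-→d27:-→d28:-→d29:-→d30:-→d31:-→d32:H2 -> H2
  lookup 106.64.0.11: bits 0110101001000 walk d0:H4→d1:-→d2:-→d3:-→d4:-→d5:-→d6:-→d7:-→d8:-→d9:-→d10:-→d11:H0→d12:-→d13:- -> H0
  add 106.69.0.0/19 -> H1 at depth 19
  del 0.0.0.0/0 (clear depth 0)
  del 106.69.0.0/19 (clear depth 19)
  del 224.104.0.0/16 (clear depth 16)
  add 253.15.208.0/20 -> H2 at depth 20
  add 106.64.0.0/12 -> H1 at depth 12
  lookup 253.15.208.0: bits 11111101000011111101 walk d0:-→d1:-→d2:-→d3:-→d4:-→d5:-→d6:-→d7:-→d8:-→d9:-→d10:-→d11:-→d12:-→d13:-→d14:-→d15:-→d16:-→d17:-→d18:-→d19:-→d20:H2 -> H2
  del 106.69.18.222/31 (clear depth 31)
  add 224.104.147.0/24 -> H0 at depth 24
  add 224.104.147.226/32 -> H1 at depth 32

== LOOKUPS ==
["H3","H0","H2","H0","H2"]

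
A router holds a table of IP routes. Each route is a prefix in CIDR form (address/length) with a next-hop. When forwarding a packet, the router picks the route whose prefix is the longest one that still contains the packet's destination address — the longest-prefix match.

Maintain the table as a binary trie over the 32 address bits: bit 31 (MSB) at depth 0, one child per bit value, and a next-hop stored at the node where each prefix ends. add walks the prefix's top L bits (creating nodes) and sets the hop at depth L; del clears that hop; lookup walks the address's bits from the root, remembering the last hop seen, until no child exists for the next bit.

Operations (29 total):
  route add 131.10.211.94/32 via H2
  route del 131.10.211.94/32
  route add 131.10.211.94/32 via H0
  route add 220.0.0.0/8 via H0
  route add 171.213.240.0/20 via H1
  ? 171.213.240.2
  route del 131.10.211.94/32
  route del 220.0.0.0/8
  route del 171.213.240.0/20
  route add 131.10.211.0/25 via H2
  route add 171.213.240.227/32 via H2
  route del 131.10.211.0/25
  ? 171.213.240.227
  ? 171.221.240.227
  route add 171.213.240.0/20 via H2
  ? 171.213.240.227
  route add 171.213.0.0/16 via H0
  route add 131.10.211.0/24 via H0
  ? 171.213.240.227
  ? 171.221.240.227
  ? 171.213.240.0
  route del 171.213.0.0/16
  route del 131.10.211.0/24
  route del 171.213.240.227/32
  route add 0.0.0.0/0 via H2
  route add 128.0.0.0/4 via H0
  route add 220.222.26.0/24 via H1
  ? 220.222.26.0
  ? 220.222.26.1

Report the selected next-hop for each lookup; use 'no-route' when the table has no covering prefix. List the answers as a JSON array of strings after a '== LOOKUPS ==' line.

Process each operation:
  add 131.10.211.94/32 -> H2 at depth 32
  del 131.10.211.94/32 (clear depth 32)
  add 131.10.211.94/32 -> H0 at depth 32
  add 220.0.0.0/8 -> H0 at depth 8
  add 171.213.240.0/20 -> H1 at depth 20
  Q 171.213.240.2: descend 10101011110101011111 ; hops seen [H1] ; pick H1
  del 131.10.211.94/32 (clear depth 32)
  del 220.0.0.0/8 (clear depth 8)
  del 171.213.240.0/20 (clear depth 20)
  add 131.10.211.0/25 -> H2 at depth 25
  add 171.213.240.227/32 -> H2 at depth 32
  del 131.10.211.0/25 (clear depth 25)
  Q 171.213.240.227: descend 10101011110101011111000011100011 ; hops seen [H2] ; pick H2
  Q 171.221.240.227: descend 101010111101 ; hops seen [∅] ; pick no-route
  add 171.213.240.0/20 -> H2 at depth 20
  Q 171.213.240.227: descend 10101011110101011111000011100011 ; hops seen [H2,H2] ; pick H2
  add 171.213.0.0/16 -> H0 at depth 16
  add 131.10.211.0/24 -> H0 at depth 24
  Q 171.213.240.227: descend 10101011110101011111000011100011 ; hops seen [H0,H2,H2] ; pick H2
  Q 171.221.240.227: descend 101010111101 ; hops seen [∅] ; pick no-route
  Q 171.213.240.0: descend 101010111101010111110000 ; hops seen [H0,H2] ; pick H2
  del 171.213.0.0/16 (clear depth 16)
  del 131.10.211.0/24 (clear depth 24)
  del 171.213.240.227/32 (clear depth 32)
  add 0.0.0.0/0 -> H2 at depth 0
  add 128.0.0.0/4 -> H0 at depth 4
  add 220.222.26.0/24 -> H1 at depth 24
  Q 220.222.26.0: descend 110111001101111000011010 ; hops seen [H2,H1] ; pick H1
  Q 220.222.26.1: descend 110111001101111000011010 ; hops seen [H2,H1] ; pick H1

== LOOKUPS ==
["H1","H2","no-route","H2","H2","no-route","H2","H1","H1"]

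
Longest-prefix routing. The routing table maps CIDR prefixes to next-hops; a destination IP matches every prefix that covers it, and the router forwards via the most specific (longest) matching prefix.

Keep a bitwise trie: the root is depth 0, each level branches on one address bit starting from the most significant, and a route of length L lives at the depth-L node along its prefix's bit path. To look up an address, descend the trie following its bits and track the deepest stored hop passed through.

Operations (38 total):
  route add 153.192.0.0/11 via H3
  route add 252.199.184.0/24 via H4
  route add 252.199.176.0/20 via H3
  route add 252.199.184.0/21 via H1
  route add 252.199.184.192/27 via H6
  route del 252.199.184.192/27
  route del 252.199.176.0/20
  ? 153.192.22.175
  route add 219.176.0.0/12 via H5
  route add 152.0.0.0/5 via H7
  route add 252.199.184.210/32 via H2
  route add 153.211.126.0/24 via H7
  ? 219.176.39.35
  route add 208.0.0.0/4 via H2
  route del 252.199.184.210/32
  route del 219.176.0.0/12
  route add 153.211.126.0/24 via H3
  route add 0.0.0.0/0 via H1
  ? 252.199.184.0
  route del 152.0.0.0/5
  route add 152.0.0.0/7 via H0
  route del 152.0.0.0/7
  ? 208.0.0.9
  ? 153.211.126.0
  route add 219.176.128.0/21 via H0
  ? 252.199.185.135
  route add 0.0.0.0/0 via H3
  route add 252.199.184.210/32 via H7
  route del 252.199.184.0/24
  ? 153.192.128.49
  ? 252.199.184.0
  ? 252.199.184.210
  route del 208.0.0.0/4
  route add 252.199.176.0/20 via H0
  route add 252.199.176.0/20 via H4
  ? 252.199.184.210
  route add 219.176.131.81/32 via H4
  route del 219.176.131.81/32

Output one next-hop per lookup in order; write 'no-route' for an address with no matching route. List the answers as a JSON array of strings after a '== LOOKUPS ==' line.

Trace:
  + 153.192.0.0/11 (H3) depth=11
  + 252.199.184.0/24 (H4) depth=24
  + 252.199.176.0/20 (H3) depth=20
  + 252.199.184.0/21 (H1) depth=21
  + 252.199.184.192/27 (H6) depth=27
  del 252.199.184.192/27 (clear depth 27)
  del 252.199.176.0/20 (clear depth 20)
  Q 153.192.22.175: descend 10011001110 ; hops seen [H3] ; pick H3
  + 219.176.0.0/12 (H5) depth=12
  + 152.0.0.0/5 (H7) depth=5
  + 252.199.184.210/32 (H2) depth=32
  + 153.211.126.0/24 (H7) depth=24
  Q 219.176.39.35: descend 110110111011 ; hops seen [H5] ; pick H5
  + 208.0.0.0/4 (H2) depth=4
  del 252.199.184.210/32 (clear depth 32)
  del 219.176.0.0/12 (clear depth 12)
  + 153.211.126.0/24 (H3) depth=24
  + 0.0.0.0/0 (H1) depth=0
  Q 252.199.184.0: descend 111111001100011110111000 ; hops seen [H1,H1,H4] ; pick H4
  del 152.0.0.0/5 (clear depth 5)
  + 152.0.0.0/7 (H0) depth=7
  del 152.0.0.0/7 (clear depth 7)
  Q 208.0.0.9: descend 1101 ; hops seen [H1,H2] ; pick H2
  Q 153.211.126.0: descend 100110011101001101111110 ; hops seen [H1,H3,H3] ; pick H3
  + 219.176.128.0/21 (H0) depth=21
  Q 252.199.185.135: descend 11111100110001111011100 ; hops seen [H1,H1] ; pick H1
  + 0.0.0.0/0 (H3) depth=0
  + 252.199.184.210/32 (H7) depth=32
  del 252.199.184.0/24 (clear depth 24)
  Q 153.192.128.49: descend 10011001110 ; hops seen [H3,H3] ; pick H3
  Q 252.199.184.0: descend 111111001100011110111000 ; hops seen [H3,H1] ; pick H1
  Q 252.199.184.210: descend 11111100110001111011100011010010 ; hops seen [H3,H1,H7] ; pick H7
  del 208.0.0.0/4 (clear depth 4)
  + 252.199.176.0/20 (H0) depth=20
  + 252.199.176.0/20 (H4) depth=20
  Q 252.199.184.210: descend 11111100110001111011100011010010 ; hops seen [H3,H4,H1,H7] ; pick H7
  + 219.176.131.81/32 (H4) depth=32
  del 219.176.131.81/32 (clear depth 32)

== LOOKUPS ==
["H3","H5","H4","H2","H3","H1","H3","H1","H7","H7"]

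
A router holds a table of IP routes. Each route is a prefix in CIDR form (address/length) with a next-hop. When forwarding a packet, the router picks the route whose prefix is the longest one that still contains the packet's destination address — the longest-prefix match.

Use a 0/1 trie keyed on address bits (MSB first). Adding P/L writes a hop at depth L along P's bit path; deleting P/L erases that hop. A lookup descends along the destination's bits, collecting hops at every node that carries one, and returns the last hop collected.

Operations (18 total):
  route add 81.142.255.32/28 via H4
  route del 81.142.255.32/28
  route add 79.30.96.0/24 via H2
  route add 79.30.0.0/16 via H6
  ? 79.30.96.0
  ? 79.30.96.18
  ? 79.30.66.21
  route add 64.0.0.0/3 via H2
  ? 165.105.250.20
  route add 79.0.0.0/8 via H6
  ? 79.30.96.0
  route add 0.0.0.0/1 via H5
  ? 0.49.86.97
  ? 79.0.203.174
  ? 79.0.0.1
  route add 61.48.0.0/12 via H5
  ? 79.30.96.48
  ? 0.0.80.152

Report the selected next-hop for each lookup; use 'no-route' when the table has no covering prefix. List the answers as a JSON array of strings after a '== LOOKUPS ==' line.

Trace:
  add 81.142.255.32/28 -> H4 at depth 28
  del 81.142.255.32/28 (clear depth 28)
  add 79.30.96.0/24 -> H2 at depth 24
  add 79.30.0.0/16 -> H6 at depth 16
  ? 79.30.96.0  path d0:-→d1:-→d2:-→d3:-→d4:-→d5:-→d6:-→d7:-→d8:-→d9:-→d10:-→d11:-→d12:-→d13:-→d14:-→d15:-→d16:H6→d17:-→d18:-→d19:-→d20:-→d21:-→d22:-→d23:-→d24:H2  best=H2
  ? 79.30.96.18  path d0:-→d1:-→d2:-→d3:-→d4:-→d5:-→d6:-→d7:-→d8:-→d9:-→d10:-→d11:-→d12:-→d13:-→d14:-→d15:-→d16:H6→d17:-→d18:-→d19:-→d20:-→d21:-→d22:-→d23:-→d24:H2  best=H2
  ? 79.30.66.21  path d0:-→d1:-→d2:-→d3:-→d4:-→d5:-→d6:-→d7:-→d8:-→d9:-→d10:-→d11:-→d12:-→d13:-→d14:-→d15:-→d16:H6→d17:-→d18:-  best=H6
  add 64.0.0.0/3 -> H2 at depth 3
  ? 165.105.250.20  path d0:-  best=no-route
  add 79.0.0.0/8 -> H6 at depth 8
  ? 79.30.96.0  path d0:-→d1:-→d2:-→d3:H2→d4:-→d5:-→d6:-→d7:-→d8:H6→d9:-→d10:-→d11:-→d12:-→d13:-→d14:-→d15:-→d16:H6→d17:-→d18:-→d19:-→d20:-→d21:-→d22:-→d23:-→d24:H2  best=H2
  add 0.0.0.0/1 -> H5 at depth 1
  ? 0.49.86.97  path d0:-→d1:H5  best=H5
  ? 79.0.203.174  path d0:-→d1:H5→d2:-→d3:H2→d4:-→d5:-→d6:-→d7:-→d8:H6→d9:-→d10:-→d11:-  best=H6
  ? 79.0.0.1  path d0:-→d1:H5→d2:-→d3:H2→d4:-→d5:-→d6:-→d7:-→d8:H6→d9:-→d10:-→d11:-  best=H6
  add 61.48.0.0/12 -> H5 at depth 12
  ? 79.30.96.48  path d0:-→d1:H5→d2:-→d3:H2→d4:-→d5:-→d6:-→d7:-→d8:H6→d9:-→d10:-→d11:-→d12:-→d13:-→d14:-→d15:-→d16:H6→d17:-→d18:-→d19:-→d20:-→d21:-→d22:-→d23:-→d24:H2  best=H2
  ? 0.0.80.152  path d0:-→d1:H5→d2:-  best=H5

== LOOKUPS ==
["H2","H2","H6","no-route","H2","H5","H6","H6","H2","H5"]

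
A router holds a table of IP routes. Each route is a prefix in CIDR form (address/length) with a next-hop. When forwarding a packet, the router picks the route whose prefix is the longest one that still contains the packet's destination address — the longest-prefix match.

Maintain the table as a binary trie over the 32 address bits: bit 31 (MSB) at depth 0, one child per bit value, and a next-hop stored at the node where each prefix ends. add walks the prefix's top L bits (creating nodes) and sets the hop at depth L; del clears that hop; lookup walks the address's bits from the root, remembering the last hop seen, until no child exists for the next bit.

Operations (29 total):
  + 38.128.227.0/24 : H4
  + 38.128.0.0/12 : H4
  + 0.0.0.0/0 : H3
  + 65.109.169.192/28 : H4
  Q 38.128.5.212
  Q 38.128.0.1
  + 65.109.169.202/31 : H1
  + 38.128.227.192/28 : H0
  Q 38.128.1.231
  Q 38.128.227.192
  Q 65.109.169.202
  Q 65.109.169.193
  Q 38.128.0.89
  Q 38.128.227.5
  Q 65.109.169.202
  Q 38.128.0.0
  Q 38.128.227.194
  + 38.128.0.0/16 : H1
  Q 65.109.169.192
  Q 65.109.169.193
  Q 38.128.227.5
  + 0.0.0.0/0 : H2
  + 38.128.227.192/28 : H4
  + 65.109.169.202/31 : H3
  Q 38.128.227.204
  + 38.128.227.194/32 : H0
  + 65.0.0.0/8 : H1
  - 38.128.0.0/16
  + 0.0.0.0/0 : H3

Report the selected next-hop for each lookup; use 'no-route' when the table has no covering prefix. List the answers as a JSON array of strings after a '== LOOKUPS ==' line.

Trace:
  add 38.128.227.0/24 -> H4 at depth 24
  add 38.128.0.0/12 -> H4 at depth 12
  add 0.0.0.0/0 -> H3 at depth 0
  add 65.109.169.192/28 -> H4 at depth 28
  lookup 38.128.5.212: bits 0010011010000000 walk d0:H3→d1:-→d2:-→d3:-→d4:-→d5:-→d6:-→d7:-→d8:-→d9:-→d10:-→d11:-→d12:H4→d13:-→d14:-→d15:-→d16:- -> H4
  lookup 38.128.0.1: bits 0010011010000000 walk d0:H3→d1:-→d2:-→d3:-→d4:-→d5:-→d6:-→d7:-→d8:-→d9:-→d10:-→d11:-→d12:H4→d13:-→d14:-→d15:-→d16:- -> H4
  add 65.109.169.202/31 -> H1 at depth 31
  add 38.128.227.192/28 -> H0 at depth 28
  lookup 38.128.1.231: bits 0010011010000000 walk d0:H3→d1:-→d2:-→d3:-→d4:-→d5:-→d6:-→d7:-→d8:-→d9:-→d10:-→d11:-→d12:H4→d13:-→d14:-→d15:-→d16:- -> H4
  lookup 38.128.227.192: bits 0010011010000000111000111100 walk d0:H3→d1:-→d2:-→d3:-→d4:-→d5:-→d6:-→d7:-→d8:-→d9:-→d10:-→d11:-→d12:H4→d13:-→d14:-→d15:-→d16:-→d17:-→d18:-→d19:-→d20:-→d21:-→d22:-→d23:-→d24:H4→d25:-→d26:-→d27:-→d28:H0 -> H0
  lookup 65.109.169.202: bits 0100000101101101101010011100101 walk d0:H3→d1:-→d2:-→d3:-→d4:-→d5:-→d6:-→d7:-→d8:-→d9:-→d10:-→d11:-→d12:-→d13:-→d14:-→d15:-→d16:-→d17:-→d18:-→d19:-→d20:-→d21:-→d22:-→d23:-→d24:-→d25:-→d26:-→d27:-→d28:H4→d29:-→d30:-→d31:H1 -> H1
  lookup 65.109.169.193: bits 0100000101101101101010011100 walk d0:H3→d1:-→d2:-→d3:-→d4:-→d5:-→d6:-→d7:-→d8:-→d9:-→d10:-→d11:-→d12:-→d13:-→d14:-→d15:-→d16:-→d17:-→d18:-→d19:-→d20:-→d21:-→d22:-→d23:-→d24:-→d25:-→d26:-→d27:-→d28:H4 -> H4
  lookup 38.128.0.89: bits 0010011010000000 walk d0:H3→d1:-→d2:-→d3:-→d4:-→d5:-→d6:-→d7:-→d8:-→d9:-→d10:-→d11:-→d12:H4→d13:-→d14:-→d15:-→d16:- -> H4
  lookup 38.128.227.5: bits 001001101000000011100011 walk d0:H3→d1:-→d2:-→d3:-→d4:-→d5:-→d6:-→d7:-→d8:-→d9:-→d10:-→d11:-→d12:H4→d13:-→d14:-→d15:-→d16:-→d17:-→d18:-→d19:-→d20:-→d21:-→d22:-→d23:-→d24:H4 -> H4
  lookup 65.109.169.202: bits 0100000101101101101010011100101 walk d0:H3→d1:-→d2:-→d3:-→d4:-→d5:-→d6:-→d7:-→d8:-→d9:-→d10:-→d11:-→d12:-→d13:-→d14:-→d15:-→d16:-→d17:-→d18:-→d19:-→d20:-→d21:-→d22:-→d23:-→d24:-→d25:-→d26:-→d27:-→d28:H4→d29:-→d30:-→d31:H1 -> H1
  lookup 38.128.0.0: bits 0010011010000000 walk d0:H3→d1:-→d2:-→d3:-→d4:-→d5:-→d6:-→d7:-→d8:-→d9:-→d10:-→d11:-→d12:H4→d13:-→d14:-→d15:-→d16:- -> H4
  lookup 38.128.227.194: bits 0010011010000000111000111100 walk d0:H3→d1:-→d2:-→d3:-→d4:-→d5:-→d6:-→d7:-→d8:-→d9:-→d10:-→d11:-→d12:H4→d13:-→d14:-→d15:-→d16:-→d17:-→d18:-→d19:-→d20:-→d21:-→d22:-→d23:-→d24:H4→d25:-→d26:-→d27:-→d28:H0 -> H0
  add 38.128.0.0/16 -> H1 at depth 16
  lookup 65.109.169.192: bits 0100000101101101101010011100 walk d0:H3→d1:-→d2:-→d3:-→d4:-→d5:-→d6:-→d7:-→d8:-→d9:-→d10:-→d11:-→d12:-→d13:-→d14:-→d15:-→d16:-→d17:-→d18:-→d19:-→d20:-→d21:-→d22:-→d23:-→d24:-→d25:-→d26:-→d27:-→d28:H4 -> H4
  lookup 65.109.169.193: bits 0100000101101101101010011100 walk d0:H3→d1:-→d2:-→d3:-→d4:-→d5:-→d6:-→d7:-→d8:-→d9:-→d10:-→d11:-→d12:-→d13:-→d14:-→d15:-→d16:-→d17:-→d18:-→d19:-→d20:-→d21:-→d22:-→d23:-→d24:-→d25:-→d26:-→d27:-→d28:H4 -> H4
  lookup 38.128.227.5: bits 001001101000000011100011 walk d0:H3→d1:-→d2:-→d3:-→d4:-→d5:-→d6:-→d7:-→d8:-→d9:-→d10:-→d11:-→d12:H4→d13:-→d14:-→d15:-→d16:H1→d17:-→d18:-→d19:-→d20:-→d21:-→d22:-→d23:-→d24:H4 -> H4
  add 0.0.0.0/0 -> H2 at depth 0
  add 38.128.227.192/28 -> H4 at depth 28
  add 65.109.169.202/31 -> H3 at depth 31
  lookup 38.128.227.204: bits 0010011010000000111000111100 walk d0:H2→d1:-→d2:-→d3:-→d4:-→d5:-→d6:-→d7:-→d8:-→d9:-→d10:-→d11:-→d12:H4→d13:-→d14:-→d15:-→d16:H1→d17:-→d18:-→d19:-→d20:-→d21:-→d22:-→d23:-→d24:H4→d25:-→d26:-→d27:-→d28:H4 -> H4
  add 38.128.227.194/32 -> H0 at depth 32
  add 65.0.0.0/8 -> H1 at depth 8
  - 38.128.0.0/16 clear@16
  add 0.0.0.0/0 -> H3 at depth 0

== LOOKUPS ==
["H4","H4","H4","H0","H1","H4","H4","H4","H1","H4","H0","H4","H4","H4","H4"]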